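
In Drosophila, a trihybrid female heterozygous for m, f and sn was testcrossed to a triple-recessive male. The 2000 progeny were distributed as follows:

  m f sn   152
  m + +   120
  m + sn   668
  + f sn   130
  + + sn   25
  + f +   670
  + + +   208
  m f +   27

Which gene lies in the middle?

The two most frequent reciprocal classes, + f + and m + sn, are the parental types, so the F1 was + f + / m + sn.
The two rarest classes, m f + and + + sn, are the double crossovers. Comparing them with the parentals, only the m allele has switched, so m is the middle locus and the order is f – m – sn.

m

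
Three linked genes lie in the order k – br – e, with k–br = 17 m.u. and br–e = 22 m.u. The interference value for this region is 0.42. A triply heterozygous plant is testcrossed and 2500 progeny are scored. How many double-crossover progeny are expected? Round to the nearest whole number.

54

Map distances give recombination frequencies of 0.170 and 0.220 for the two intervals.
With interference 0.42 (so coincidence = 0.58), expected double-crossover frequency = 0.170 × 0.220 × 0.58 = 0.02169.
Expected number = 0.02169 × 2500 = 54.23 ≈ 54.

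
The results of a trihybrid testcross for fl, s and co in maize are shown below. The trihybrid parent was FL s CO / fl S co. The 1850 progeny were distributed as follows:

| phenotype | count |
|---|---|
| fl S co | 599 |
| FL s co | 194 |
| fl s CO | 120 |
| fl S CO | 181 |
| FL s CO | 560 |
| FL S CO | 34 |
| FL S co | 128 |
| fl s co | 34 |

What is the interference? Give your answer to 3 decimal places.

The two rarest classes, FL S CO and fl s co, are the double crossovers. Comparing them with the parentals, only the s allele has switched, so s is the middle locus and the order is fl – s – co.
fl–s: (248 + 68)/1850 = 0.1708; s–co: (375 + 68)/1850 = 0.2395.
Expected DCO frequency = 0.1708 × 0.2395 ≈ 0.04091; observed = 68/1850 ≈ 0.03676.
Coefficient of coincidence = 0.03676/0.04091 ≈ 0.899; interference = 1 − 0.899 = 0.101.

0.101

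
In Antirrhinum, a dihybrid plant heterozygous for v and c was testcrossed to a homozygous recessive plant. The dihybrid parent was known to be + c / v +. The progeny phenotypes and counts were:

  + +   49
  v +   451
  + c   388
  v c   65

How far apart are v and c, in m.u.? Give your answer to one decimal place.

12.0 m.u.

The recombinant classes are + + and v c: 49 + 65 = 114.
Recombination frequency = 114/953 = 0.1196 ≈ 12.0%, i.e. 12.0 m.u.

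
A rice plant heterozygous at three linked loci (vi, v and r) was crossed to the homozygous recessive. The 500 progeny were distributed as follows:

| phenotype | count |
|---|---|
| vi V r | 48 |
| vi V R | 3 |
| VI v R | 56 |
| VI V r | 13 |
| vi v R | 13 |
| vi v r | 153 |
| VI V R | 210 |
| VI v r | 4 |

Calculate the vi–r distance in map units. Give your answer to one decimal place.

The two most frequent reciprocal classes, vi v r and VI V R, are the parental types, so the F1 was vi v r / VI V R.
The two rarest classes, VI v r and vi V R, are the double crossovers. Comparing them with the parentals, only the vi allele has switched, so vi is the middle locus and the order is v – vi – r.
Crossovers in the vi–r interval produce the single-crossover classes vi v R and VI V r (13 + 13 = 26) plus the double crossovers (7).
RF(vi–r) = (26 + 7) / 500 = 33/500 = 0.0660 → 6.6 map units.

6.6 map units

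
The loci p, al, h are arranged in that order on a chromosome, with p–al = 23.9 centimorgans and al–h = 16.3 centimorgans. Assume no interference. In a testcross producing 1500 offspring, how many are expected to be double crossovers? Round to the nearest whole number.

58

Map distances give recombination frequencies of 0.239 and 0.163 for the two intervals.
With no interference, expected double-crossover frequency = 0.239 × 0.163 = 0.03896.
Expected number = 0.03896 × 1500 = 58.44 ≈ 58.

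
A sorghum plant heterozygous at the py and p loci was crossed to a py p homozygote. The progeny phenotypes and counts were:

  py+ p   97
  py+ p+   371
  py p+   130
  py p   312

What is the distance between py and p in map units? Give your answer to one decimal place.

The two most frequent classes, py+ p+ (371) and py p (312), are the parental types, so the F1 was py+ p+ / py p.
The recombinant classes are py+ p and py p+: 97 + 130 = 227.
Recombination frequency = 227/910 = 0.2495 ≈ 24.9%, i.e. 24.9 map units.

24.9 map units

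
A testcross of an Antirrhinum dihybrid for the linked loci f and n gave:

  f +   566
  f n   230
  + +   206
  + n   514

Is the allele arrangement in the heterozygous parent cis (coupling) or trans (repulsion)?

trans

The two most frequent classes are + n (514) and f + (566); these are the parental (non-recombinant) types.
So the F1 carried + n on one chromosome and f + on the other — the recessive alleles are on opposite chromosomes (trans / repulsion).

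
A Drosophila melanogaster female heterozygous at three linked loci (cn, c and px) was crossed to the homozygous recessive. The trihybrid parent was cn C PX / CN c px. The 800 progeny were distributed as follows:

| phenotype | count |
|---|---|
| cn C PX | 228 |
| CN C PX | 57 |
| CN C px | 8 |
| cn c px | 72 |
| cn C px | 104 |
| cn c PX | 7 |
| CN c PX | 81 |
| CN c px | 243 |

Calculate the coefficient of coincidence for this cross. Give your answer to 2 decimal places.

The two rarest classes, cn c PX and CN C px, are the double crossovers. Comparing them with the parentals, only the c allele has switched, so c is the middle locus and the order is cn – c – px.
cn–c: (129 + 15)/800 = 0.1800; c–px: (185 + 15)/800 = 0.2500.
Expected DCO frequency = 0.1800 × 0.2500 ≈ 0.04500; observed = 15/800 ≈ 0.01875.
Coefficient of coincidence = 0.01875/0.04500 ≈ 0.42.

0.42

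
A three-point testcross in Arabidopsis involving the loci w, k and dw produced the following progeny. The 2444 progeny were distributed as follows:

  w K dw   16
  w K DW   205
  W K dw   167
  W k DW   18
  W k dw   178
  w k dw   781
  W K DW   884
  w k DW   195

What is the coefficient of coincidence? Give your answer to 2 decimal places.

The two most frequent reciprocal classes, w k dw and W K DW, are the parental types, so the F1 was w k dw / W K DW.
The two rarest classes, w K dw and W k DW, are the double crossovers. Comparing them with the parentals, only the k allele has switched, so k is the middle locus and the order is dw – k – w.
dw–k: (362 + 34)/2444 = 0.1620; k–w: (383 + 34)/2444 = 0.1706.
Expected DCO frequency = 0.1620 × 0.1706 ≈ 0.02764; observed = 34/2444 ≈ 0.01391.
Coefficient of coincidence = 0.01391/0.02764 ≈ 0.50.

0.50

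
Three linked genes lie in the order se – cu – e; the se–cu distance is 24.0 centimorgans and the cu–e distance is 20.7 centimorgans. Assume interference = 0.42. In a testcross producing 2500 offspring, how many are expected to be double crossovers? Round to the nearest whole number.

72

Map distances give recombination frequencies of 0.240 and 0.207 for the two intervals.
With interference 0.42 (so coincidence = 0.58), expected double-crossover frequency = 0.240 × 0.207 × 0.58 = 0.02881.
Expected number = 0.02881 × 2500 = 72.04 ≈ 72.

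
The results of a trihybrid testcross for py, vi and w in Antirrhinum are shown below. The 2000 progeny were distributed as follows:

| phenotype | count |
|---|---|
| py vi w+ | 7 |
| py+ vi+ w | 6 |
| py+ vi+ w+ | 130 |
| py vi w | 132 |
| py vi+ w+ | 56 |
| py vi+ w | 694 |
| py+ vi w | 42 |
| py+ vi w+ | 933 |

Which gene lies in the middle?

py

The two most frequent reciprocal classes, py+ vi w+ and py vi+ w, are the parental types, so the F1 was py+ vi w+ / py vi+ w.
The two rarest classes, py vi w+ and py+ vi+ w, are the double crossovers. Comparing them with the parentals, only the py allele has switched, so py is the middle locus and the order is w – py – vi.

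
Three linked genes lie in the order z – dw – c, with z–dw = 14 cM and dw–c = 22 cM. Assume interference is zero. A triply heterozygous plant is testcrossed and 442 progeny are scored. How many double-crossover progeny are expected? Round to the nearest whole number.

Map distances give recombination frequencies of 0.140 and 0.220 for the two intervals.
With no interference, expected double-crossover frequency = 0.140 × 0.220 = 0.03080.
Expected number = 0.03080 × 442 = 13.61 ≈ 14.

14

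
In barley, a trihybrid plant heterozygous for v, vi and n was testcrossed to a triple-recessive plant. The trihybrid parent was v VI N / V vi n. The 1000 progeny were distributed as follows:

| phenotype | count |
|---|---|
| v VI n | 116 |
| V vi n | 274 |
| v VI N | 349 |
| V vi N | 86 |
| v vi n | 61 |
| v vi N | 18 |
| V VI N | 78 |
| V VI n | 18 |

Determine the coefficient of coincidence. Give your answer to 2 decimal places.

The two rarest classes, v vi N and V VI n, are the double crossovers. Comparing them with the parentals, only the vi allele has switched, so vi is the middle locus and the order is n – vi – v.
n–vi: (202 + 36)/1000 = 0.2380; vi–v: (139 + 36)/1000 = 0.1750.
Expected DCO frequency = 0.2380 × 0.1750 ≈ 0.04165; observed = 36/1000 ≈ 0.03600.
Coefficient of coincidence = 0.03600/0.04165 ≈ 0.86.

0.86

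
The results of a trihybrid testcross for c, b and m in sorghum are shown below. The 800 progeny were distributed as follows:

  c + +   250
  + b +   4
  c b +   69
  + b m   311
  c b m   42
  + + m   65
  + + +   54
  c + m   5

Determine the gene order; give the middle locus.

m

The two most frequent reciprocal classes, c + + and + b m, are the parental types, so the F1 was c + + / + b m.
The two rarest classes, c + m and + b +, are the double crossovers. Comparing them with the parentals, only the m allele has switched, so m is the middle locus and the order is b – m – c.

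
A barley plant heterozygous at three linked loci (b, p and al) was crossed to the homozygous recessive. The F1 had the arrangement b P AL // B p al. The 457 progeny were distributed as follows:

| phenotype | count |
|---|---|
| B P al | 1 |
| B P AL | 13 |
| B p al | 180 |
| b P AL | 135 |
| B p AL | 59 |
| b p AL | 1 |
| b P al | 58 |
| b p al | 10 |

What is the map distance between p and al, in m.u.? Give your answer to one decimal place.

The two rarest classes, b p AL and B P al, are the double crossovers. Comparing them with the parentals, only the p allele has switched, so p is the middle locus and the order is al – p – b.
Crossovers in the al–p interval produce the single-crossover classes b P al and B p AL (58 + 59 = 117) plus the double crossovers (2).
RF(al–p) = (117 + 2) / 457 = 119/457 = 0.2604 → 26.0 m.u.

26.0 m.u.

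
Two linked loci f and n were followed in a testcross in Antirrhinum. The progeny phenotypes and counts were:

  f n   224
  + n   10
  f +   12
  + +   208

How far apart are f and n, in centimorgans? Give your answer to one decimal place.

4.8 centimorgans

The two most frequent classes, + + (208) and f n (224), are the parental types, so the F1 was + + / f n.
The recombinant classes are + n and f +: 10 + 12 = 22.
Recombination frequency = 22/454 = 0.0485 ≈ 4.8%, i.e. 4.8 centimorgans.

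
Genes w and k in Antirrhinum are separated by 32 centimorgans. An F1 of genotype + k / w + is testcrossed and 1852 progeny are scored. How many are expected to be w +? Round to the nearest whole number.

630

A map distance of 32 centimorgans corresponds to a recombination frequency of 0.320.
The F1 is + k / w +, so w + is a parental gamete class with expected frequency (1 − r)/2 = 0.680/2 = 0.3400.
Expected number = 0.3400 × 1852 = 629.68 ≈ 630.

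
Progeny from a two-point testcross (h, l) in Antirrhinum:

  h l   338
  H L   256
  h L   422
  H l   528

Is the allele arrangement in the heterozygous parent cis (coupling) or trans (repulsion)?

The two most frequent classes are H l (528) and h L (422); these are the parental (non-recombinant) types.
So the F1 carried H l on one chromosome and h L on the other — the recessive alleles are on opposite chromosomes (trans / repulsion).

trans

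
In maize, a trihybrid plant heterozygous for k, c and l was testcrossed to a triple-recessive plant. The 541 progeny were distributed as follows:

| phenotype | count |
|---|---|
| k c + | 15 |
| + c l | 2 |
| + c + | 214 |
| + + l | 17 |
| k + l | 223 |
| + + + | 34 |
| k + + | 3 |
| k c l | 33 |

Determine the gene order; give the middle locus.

l

The two most frequent reciprocal classes, + c + and k + l, are the parental types, so the F1 was + c + / k + l.
The two rarest classes, + c l and k + +, are the double crossovers. Comparing them with the parentals, only the l allele has switched, so l is the middle locus and the order is c – l – k.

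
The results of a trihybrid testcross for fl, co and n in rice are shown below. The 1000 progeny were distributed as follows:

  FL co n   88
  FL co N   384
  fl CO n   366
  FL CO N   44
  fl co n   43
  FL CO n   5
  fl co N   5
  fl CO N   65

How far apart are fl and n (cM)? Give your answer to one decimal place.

16.3 cM

The two most frequent reciprocal classes, FL co N and fl CO n, are the parental types, so the F1 was FL co N / fl CO n.
The two rarest classes, fl co N and FL CO n, are the double crossovers. Comparing them with the parentals, only the fl allele has switched, so fl is the middle locus and the order is n – fl – co.
Crossovers in the n–fl interval produce the single-crossover classes FL co n and fl CO N (88 + 65 = 153) plus the double crossovers (10).
RF(n–fl) = (153 + 10) / 1000 = 163/1000 = 0.1630 → 16.3 cM.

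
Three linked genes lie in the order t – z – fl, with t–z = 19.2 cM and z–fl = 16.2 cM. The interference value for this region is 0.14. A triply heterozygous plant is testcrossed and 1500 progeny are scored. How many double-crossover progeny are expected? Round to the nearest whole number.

Map distances give recombination frequencies of 0.192 and 0.162 for the two intervals.
With interference 0.14 (so coincidence = 0.86), expected double-crossover frequency = 0.192 × 0.162 × 0.86 = 0.02675.
Expected number = 0.02675 × 1500 = 40.12 ≈ 40.

40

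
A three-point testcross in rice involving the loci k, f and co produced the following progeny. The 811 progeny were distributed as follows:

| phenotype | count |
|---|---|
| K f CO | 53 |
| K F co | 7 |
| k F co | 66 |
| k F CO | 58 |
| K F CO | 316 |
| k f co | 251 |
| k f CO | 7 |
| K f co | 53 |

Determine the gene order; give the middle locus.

The two most frequent reciprocal classes, k f co and K F CO, are the parental types, so the F1 was k f co / K F CO.
The two rarest classes, k f CO and K F co, are the double crossovers. Comparing them with the parentals, only the co allele has switched, so co is the middle locus and the order is k – co – f.

co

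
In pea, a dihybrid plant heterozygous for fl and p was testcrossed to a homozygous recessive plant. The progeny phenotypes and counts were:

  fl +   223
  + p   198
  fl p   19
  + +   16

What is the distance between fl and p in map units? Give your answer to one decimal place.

The two most frequent classes, + p (198) and fl + (223), are the parental types, so the F1 was + p / fl +.
The recombinant classes are + + and fl p: 16 + 19 = 35.
Recombination frequency = 35/456 = 0.0768 ≈ 7.7%, i.e. 7.7 map units.

7.7 map units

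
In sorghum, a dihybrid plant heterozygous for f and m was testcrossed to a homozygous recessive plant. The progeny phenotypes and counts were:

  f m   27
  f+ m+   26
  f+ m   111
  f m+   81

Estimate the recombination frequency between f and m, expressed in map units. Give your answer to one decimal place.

The two most frequent classes, f+ m (111) and f m+ (81), are the parental types, so the F1 was f+ m / f m+.
The recombinant classes are f+ m+ and f m: 26 + 27 = 53.
Recombination frequency = 53/245 = 0.2163 ≈ 21.6%, i.e. 21.6 map units.

21.6 map units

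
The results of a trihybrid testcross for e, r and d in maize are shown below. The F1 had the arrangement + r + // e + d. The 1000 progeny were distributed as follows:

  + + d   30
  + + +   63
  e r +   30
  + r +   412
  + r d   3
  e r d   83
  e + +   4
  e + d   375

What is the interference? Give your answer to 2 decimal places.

0.32

The two rarest classes, + r d and e + +, are the double crossovers. Comparing them with the parentals, only the d allele has switched, so d is the middle locus and the order is r – d – e.
r–d: (146 + 7)/1000 = 0.1530; d–e: (60 + 7)/1000 = 0.0670.
Expected DCO frequency = 0.1530 × 0.0670 ≈ 0.01025; observed = 7/1000 ≈ 0.00700.
Coefficient of coincidence = 0.00700/0.01025 ≈ 0.68; interference = 1 − 0.68 = 0.32.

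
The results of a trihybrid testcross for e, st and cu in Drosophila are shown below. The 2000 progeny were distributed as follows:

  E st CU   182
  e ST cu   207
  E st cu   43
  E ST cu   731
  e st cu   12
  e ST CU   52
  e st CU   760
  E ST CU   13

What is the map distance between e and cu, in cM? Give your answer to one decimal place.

The two most frequent reciprocal classes, E ST cu and e st CU, are the parental types, so the F1 was E ST cu / e st CU.
The two rarest classes, E ST CU and e st cu, are the double crossovers. Comparing them with the parentals, only the cu allele has switched, so cu is the middle locus and the order is st – cu – e.
Crossovers in the cu–e interval produce the single-crossover classes e ST cu and E st CU (207 + 182 = 389) plus the double crossovers (25).
RF(cu–e) = (389 + 25) / 2000 = 414/2000 = 0.2070 → 20.7 cM.

20.7 cM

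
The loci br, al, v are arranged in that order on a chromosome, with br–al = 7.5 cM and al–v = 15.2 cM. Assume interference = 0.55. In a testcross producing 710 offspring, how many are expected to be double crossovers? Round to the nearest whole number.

Map distances give recombination frequencies of 0.075 and 0.152 for the two intervals.
With interference 0.55 (so coincidence = 0.45), expected double-crossover frequency = 0.075 × 0.152 × 0.45 = 0.00513.
Expected number = 0.00513 × 710 = 3.64 ≈ 4.

4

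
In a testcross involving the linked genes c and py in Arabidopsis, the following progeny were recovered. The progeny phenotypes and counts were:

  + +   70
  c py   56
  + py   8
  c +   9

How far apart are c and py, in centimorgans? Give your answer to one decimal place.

The two most frequent classes, + + (70) and c py (56), are the parental types, so the F1 was + + / c py.
The recombinant classes are + py and c +: 8 + 9 = 17.
Recombination frequency = 17/143 = 0.1189 ≈ 11.9%, i.e. 11.9 centimorgans.

11.9 centimorgans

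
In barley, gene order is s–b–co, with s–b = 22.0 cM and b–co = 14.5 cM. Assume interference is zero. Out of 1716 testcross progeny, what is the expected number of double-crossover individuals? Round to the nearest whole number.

Map distances give recombination frequencies of 0.220 and 0.145 for the two intervals.
With no interference, expected double-crossover frequency = 0.220 × 0.145 = 0.03190.
Expected number = 0.03190 × 1716 = 54.74 ≈ 55.

55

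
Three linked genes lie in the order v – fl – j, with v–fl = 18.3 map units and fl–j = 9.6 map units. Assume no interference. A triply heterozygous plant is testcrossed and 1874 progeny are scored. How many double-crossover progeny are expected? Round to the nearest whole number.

Map distances give recombination frequencies of 0.183 and 0.096 for the two intervals.
With no interference, expected double-crossover frequency = 0.183 × 0.096 = 0.01757.
Expected number = 0.01757 × 1874 = 32.92 ≈ 33.

33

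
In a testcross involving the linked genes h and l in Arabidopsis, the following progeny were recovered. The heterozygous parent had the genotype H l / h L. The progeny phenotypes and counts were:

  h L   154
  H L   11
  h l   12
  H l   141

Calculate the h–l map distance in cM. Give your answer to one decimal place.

The recombinant classes are H L and h l: 11 + 12 = 23.
Recombination frequency = 23/318 = 0.0723 ≈ 7.2%, i.e. 7.2 cM.

7.2 cM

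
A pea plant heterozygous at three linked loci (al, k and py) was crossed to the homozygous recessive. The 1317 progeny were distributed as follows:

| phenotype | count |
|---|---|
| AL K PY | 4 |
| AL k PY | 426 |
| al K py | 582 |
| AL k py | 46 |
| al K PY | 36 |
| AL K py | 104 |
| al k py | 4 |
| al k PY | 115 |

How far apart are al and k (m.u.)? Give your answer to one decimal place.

The two most frequent reciprocal classes, AL k PY and al K py, are the parental types, so the F1 was AL k PY / al K py.
The two rarest classes, AL K PY and al k py, are the double crossovers. Comparing them with the parentals, only the k allele has switched, so k is the middle locus and the order is al – k – py.
Crossovers in the al–k interval produce the single-crossover classes al k PY and AL K py (115 + 104 = 219) plus the double crossovers (8).
RF(al–k) = (219 + 8) / 1317 = 227/1317 = 0.1724 → 17.2 m.u.

17.2 m.u.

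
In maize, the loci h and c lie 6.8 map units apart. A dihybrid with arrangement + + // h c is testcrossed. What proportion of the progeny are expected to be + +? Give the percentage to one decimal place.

46.6%

A map distance of 6.8 map units corresponds to a recombination frequency of 0.068.
The F1 is + + / h c, so + + is a parental gamete class with expected frequency (1 − r)/2 = 0.932/2 = 0.4660.
That is 0.4660 = 46.6% of the progeny.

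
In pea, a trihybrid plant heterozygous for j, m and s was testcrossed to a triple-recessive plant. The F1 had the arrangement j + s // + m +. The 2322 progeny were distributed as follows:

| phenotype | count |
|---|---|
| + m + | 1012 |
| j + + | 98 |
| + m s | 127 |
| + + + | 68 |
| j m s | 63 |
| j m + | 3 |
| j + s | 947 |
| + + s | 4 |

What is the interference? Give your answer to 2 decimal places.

The two rarest classes, + + s and j m +, are the double crossovers. Comparing them with the parentals, only the j allele has switched, so j is the middle locus and the order is s – j – m.
s–j: (225 + 7)/2322 = 0.0999; j–m: (131 + 7)/2322 = 0.0594.
Expected DCO frequency = 0.0999 × 0.0594 ≈ 0.00593; observed = 7/2322 ≈ 0.00301.
Coefficient of coincidence = 0.00301/0.00593 ≈ 0.51; interference = 1 − 0.51 = 0.49.

0.49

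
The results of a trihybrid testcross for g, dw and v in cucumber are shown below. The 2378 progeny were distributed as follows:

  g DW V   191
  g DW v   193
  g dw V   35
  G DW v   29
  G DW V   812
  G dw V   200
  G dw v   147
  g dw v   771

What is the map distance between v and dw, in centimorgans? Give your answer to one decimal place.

19.2 centimorgans

The two most frequent reciprocal classes, g dw v and G DW V, are the parental types, so the F1 was g dw v / G DW V.
The two rarest classes, g dw V and G DW v, are the double crossovers. Comparing them with the parentals, only the v allele has switched, so v is the middle locus and the order is g – v – dw.
Crossovers in the v–dw interval produce the single-crossover classes g DW v and G dw V (193 + 200 = 393) plus the double crossovers (64).
RF(v–dw) = (393 + 64) / 2378 = 457/2378 = 0.1922 → 19.2 centimorgans.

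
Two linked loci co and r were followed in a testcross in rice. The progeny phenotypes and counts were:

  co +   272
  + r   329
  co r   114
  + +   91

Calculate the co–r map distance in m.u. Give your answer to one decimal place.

The two most frequent classes, + r (329) and co + (272), are the parental types, so the F1 was + r / co +.
The recombinant classes are + + and co r: 91 + 114 = 205.
Recombination frequency = 205/806 = 0.2543 ≈ 25.4%, i.e. 25.4 m.u.

25.4 m.u.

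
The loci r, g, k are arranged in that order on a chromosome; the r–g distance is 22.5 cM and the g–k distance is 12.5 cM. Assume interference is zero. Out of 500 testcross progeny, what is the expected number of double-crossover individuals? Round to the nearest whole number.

Map distances give recombination frequencies of 0.225 and 0.125 for the two intervals.
With no interference, expected double-crossover frequency = 0.225 × 0.125 = 0.02813.
Expected number = 0.02813 × 500 = 14.06 ≈ 14.

14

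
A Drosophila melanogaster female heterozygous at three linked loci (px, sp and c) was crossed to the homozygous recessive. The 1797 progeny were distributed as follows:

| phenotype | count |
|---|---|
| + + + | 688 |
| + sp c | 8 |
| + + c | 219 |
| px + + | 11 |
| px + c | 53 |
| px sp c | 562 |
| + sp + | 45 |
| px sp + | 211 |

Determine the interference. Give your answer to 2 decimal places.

The two most frequent reciprocal classes, px sp c and + + +, are the parental types, so the F1 was px sp c / + + +.
The two rarest classes, + sp c and px + +, are the double crossovers. Comparing them with the parentals, only the px allele has switched, so px is the middle locus and the order is c – px – sp.
c–px: (430 + 19)/1797 = 0.2499; px–sp: (98 + 19)/1797 = 0.0651.
Expected DCO frequency = 0.2499 × 0.0651 ≈ 0.01627; observed = 19/1797 ≈ 0.01057.
Coefficient of coincidence = 0.01057/0.01627 ≈ 0.65; interference = 1 − 0.65 = 0.35.

0.35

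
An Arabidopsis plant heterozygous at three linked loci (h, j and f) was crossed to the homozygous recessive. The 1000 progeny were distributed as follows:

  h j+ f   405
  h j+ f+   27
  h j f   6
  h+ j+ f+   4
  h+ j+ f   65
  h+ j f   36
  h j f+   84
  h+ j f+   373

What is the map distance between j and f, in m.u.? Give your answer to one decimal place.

The two most frequent reciprocal classes, h j+ f and h+ j f+, are the parental types, so the F1 was h j+ f / h+ j f+.
The two rarest classes, h j f and h+ j+ f+, are the double crossovers. Comparing them with the parentals, only the j allele has switched, so j is the middle locus and the order is f – j – h.
Crossovers in the f–j interval produce the single-crossover classes h j+ f+ and h+ j f (27 + 36 = 63) plus the double crossovers (10).
RF(f–j) = (63 + 10) / 1000 = 73/1000 = 0.0730 → 7.3 m.u.

7.3 m.u.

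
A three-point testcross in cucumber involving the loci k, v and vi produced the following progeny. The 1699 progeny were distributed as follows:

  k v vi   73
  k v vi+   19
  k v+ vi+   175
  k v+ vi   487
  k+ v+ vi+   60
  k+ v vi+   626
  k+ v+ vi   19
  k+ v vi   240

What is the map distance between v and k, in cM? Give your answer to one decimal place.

10.1 cM

The two most frequent reciprocal classes, k v+ vi and k+ v vi+, are the parental types, so the F1 was k v+ vi / k+ v vi+.
The two rarest classes, k+ v+ vi and k v vi+, are the double crossovers. Comparing them with the parentals, only the k allele has switched, so k is the middle locus and the order is vi – k – v.
Crossovers in the k–v interval produce the single-crossover classes k v vi and k+ v+ vi+ (73 + 60 = 133) plus the double crossovers (38).
RF(k–v) = (133 + 38) / 1699 = 171/1699 = 0.1006 → 10.1 cM.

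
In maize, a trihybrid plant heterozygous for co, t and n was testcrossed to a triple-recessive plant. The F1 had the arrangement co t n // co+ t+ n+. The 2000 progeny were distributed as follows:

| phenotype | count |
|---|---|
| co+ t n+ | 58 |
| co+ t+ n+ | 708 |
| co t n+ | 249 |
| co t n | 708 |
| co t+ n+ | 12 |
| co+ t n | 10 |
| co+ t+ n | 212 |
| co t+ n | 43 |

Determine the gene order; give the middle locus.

The two rarest classes, co+ t n and co t+ n+, are the double crossovers. Comparing them with the parentals, only the co allele has switched, so co is the middle locus and the order is t – co – n.

co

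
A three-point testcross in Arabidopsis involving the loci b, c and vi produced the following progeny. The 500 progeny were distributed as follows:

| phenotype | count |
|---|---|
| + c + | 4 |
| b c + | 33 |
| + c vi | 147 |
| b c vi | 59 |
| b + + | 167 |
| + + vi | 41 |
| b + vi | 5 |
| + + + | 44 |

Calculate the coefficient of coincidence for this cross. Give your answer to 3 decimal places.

The two most frequent reciprocal classes, b + + and + c vi, are the parental types, so the F1 was b + + / + c vi.
The two rarest classes, b + vi and + c +, are the double crossovers. Comparing them with the parentals, only the vi allele has switched, so vi is the middle locus and the order is b – vi – c.
b–vi: (103 + 9)/500 = 0.2240; vi–c: (74 + 9)/500 = 0.1660.
Expected DCO frequency = 0.2240 × 0.1660 ≈ 0.03718; observed = 9/500 ≈ 0.01800.
Coefficient of coincidence = 0.01800/0.03718 ≈ 0.484.

0.484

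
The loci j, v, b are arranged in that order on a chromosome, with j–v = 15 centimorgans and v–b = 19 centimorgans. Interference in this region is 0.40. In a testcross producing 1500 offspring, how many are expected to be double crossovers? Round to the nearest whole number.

Map distances give recombination frequencies of 0.150 and 0.190 for the two intervals.
With interference 0.40 (so coincidence = 0.60), expected double-crossover frequency = 0.150 × 0.190 × 0.60 = 0.01710.
Expected number = 0.01710 × 1500 = 25.65 ≈ 26.

26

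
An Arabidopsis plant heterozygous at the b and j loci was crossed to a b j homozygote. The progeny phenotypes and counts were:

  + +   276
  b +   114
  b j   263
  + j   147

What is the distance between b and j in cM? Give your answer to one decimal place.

The two most frequent classes, + + (276) and b j (263), are the parental types, so the F1 was + + / b j.
The recombinant classes are + j and b +: 147 + 114 = 261.
Recombination frequency = 261/800 = 0.3262 ≈ 32.6%, i.e. 32.6 cM.

32.6 cM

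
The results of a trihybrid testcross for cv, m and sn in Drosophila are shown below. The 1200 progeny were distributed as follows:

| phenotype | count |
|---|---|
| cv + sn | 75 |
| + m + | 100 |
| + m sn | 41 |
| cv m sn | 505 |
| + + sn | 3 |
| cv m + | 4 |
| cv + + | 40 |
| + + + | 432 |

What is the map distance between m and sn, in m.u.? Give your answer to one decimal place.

15.2 m.u.

The two most frequent reciprocal classes, + + + and cv m sn, are the parental types, so the F1 was + + + / cv m sn.
The two rarest classes, + + sn and cv m +, are the double crossovers. Comparing them with the parentals, only the sn allele has switched, so sn is the middle locus and the order is m – sn – cv.
Crossovers in the m–sn interval produce the single-crossover classes + m + and cv + sn (100 + 75 = 175) plus the double crossovers (7).
RF(m–sn) = (175 + 7) / 1200 = 182/1200 = 0.1517 → 15.2 m.u.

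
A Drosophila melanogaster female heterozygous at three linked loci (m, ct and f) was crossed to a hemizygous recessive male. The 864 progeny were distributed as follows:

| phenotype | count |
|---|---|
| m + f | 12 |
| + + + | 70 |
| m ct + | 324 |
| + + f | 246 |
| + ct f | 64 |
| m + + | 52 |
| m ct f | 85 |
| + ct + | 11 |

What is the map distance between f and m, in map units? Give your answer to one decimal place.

20.6 map units

The two most frequent reciprocal classes, m ct + and + + f, are the parental types, so the F1 was m ct + / + + f.
The two rarest classes, + ct + and m + f, are the double crossovers. Comparing them with the parentals, only the m allele has switched, so m is the middle locus and the order is ct – m – f.
Crossovers in the m–f interval produce the single-crossover classes m ct f and + + + (85 + 70 = 155) plus the double crossovers (23).
RF(m–f) = (155 + 23) / 864 = 178/864 = 0.2060 → 20.6 map units.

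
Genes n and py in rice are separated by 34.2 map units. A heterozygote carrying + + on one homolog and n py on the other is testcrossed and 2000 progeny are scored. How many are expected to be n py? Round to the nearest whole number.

A map distance of 34.2 map units corresponds to a recombination frequency of 0.342.
The F1 is + + / n py, so n py is a parental gamete class with expected frequency (1 − r)/2 = 0.658/2 = 0.3290.
Expected number = 0.3290 × 2000 = 658.00 ≈ 658.

658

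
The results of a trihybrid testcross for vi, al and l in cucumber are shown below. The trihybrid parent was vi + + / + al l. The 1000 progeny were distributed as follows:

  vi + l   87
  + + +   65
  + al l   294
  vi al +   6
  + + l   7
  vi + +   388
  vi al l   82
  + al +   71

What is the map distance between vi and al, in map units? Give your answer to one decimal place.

16.0 map units

The two rarest classes, vi al + and + + l, are the double crossovers. Comparing them with the parentals, only the al allele has switched, so al is the middle locus and the order is vi – al – l.
Crossovers in the vi–al interval produce the single-crossover classes + + + and vi al l (65 + 82 = 147) plus the double crossovers (13).
RF(vi–al) = (147 + 13) / 1000 = 160/1000 = 0.1600 → 16.0 map units.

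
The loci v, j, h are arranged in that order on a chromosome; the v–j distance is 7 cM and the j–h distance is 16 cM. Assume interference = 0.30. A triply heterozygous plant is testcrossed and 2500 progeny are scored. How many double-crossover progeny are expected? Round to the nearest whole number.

Map distances give recombination frequencies of 0.070 and 0.160 for the two intervals.
With interference 0.30 (so coincidence = 0.70), expected double-crossover frequency = 0.070 × 0.160 × 0.70 = 0.00784.
Expected number = 0.00784 × 2500 = 19.60 ≈ 20.

20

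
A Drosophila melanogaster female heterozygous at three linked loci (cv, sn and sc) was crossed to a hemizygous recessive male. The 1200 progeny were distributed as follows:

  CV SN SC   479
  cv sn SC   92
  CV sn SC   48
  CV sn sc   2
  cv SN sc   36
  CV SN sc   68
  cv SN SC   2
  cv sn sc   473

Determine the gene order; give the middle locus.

The two most frequent reciprocal classes, cv sn sc and CV SN SC, are the parental types, so the F1 was cv sn sc / CV SN SC.
The two rarest classes, CV sn sc and cv SN SC, are the double crossovers. Comparing them with the parentals, only the cv allele has switched, so cv is the middle locus and the order is sc – cv – sn.

cv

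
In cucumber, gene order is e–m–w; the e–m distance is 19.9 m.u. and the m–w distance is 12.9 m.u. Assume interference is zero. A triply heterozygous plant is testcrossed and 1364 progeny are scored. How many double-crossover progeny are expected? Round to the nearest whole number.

Map distances give recombination frequencies of 0.199 and 0.129 for the two intervals.
With no interference, expected double-crossover frequency = 0.199 × 0.129 = 0.02567.
Expected number = 0.02567 × 1364 = 35.02 ≈ 35.

35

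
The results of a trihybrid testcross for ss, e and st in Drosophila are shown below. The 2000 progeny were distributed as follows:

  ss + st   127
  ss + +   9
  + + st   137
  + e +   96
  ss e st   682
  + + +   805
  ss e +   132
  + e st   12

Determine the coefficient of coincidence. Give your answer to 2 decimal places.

The two most frequent reciprocal classes, + + + and ss e st, are the parental types, so the F1 was + + + / ss e st.
The two rarest classes, ss + + and + e st, are the double crossovers. Comparing them with the parentals, only the ss allele has switched, so ss is the middle locus and the order is st – ss – e.
st–ss: (269 + 21)/2000 = 0.1450; ss–e: (223 + 21)/2000 = 0.1220.
Expected DCO frequency = 0.1450 × 0.1220 ≈ 0.01769; observed = 21/2000 ≈ 0.01050.
Coefficient of coincidence = 0.01050/0.01769 ≈ 0.59.

0.59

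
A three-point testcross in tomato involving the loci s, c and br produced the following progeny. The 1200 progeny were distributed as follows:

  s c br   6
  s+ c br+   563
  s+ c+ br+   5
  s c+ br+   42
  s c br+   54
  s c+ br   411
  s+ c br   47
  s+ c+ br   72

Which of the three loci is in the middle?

c

The two most frequent reciprocal classes, s c+ br and s+ c br+, are the parental types, so the F1 was s c+ br / s+ c br+.
The two rarest classes, s c br and s+ c+ br+, are the double crossovers. Comparing them with the parentals, only the c allele has switched, so c is the middle locus and the order is br – c – s.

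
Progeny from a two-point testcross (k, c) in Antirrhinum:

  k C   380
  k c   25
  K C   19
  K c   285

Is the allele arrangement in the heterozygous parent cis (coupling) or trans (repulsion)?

trans

The two most frequent classes are K c (285) and k C (380); these are the parental (non-recombinant) types.
So the F1 carried K c on one chromosome and k C on the other — the recessive alleles are on opposite chromosomes (trans / repulsion).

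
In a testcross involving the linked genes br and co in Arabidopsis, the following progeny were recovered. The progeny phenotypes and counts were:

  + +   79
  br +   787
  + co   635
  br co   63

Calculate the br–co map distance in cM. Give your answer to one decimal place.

9.1 cM

The two most frequent classes, + co (635) and br + (787), are the parental types, so the F1 was + co / br +.
The recombinant classes are + + and br co: 79 + 63 = 142.
Recombination frequency = 142/1564 = 0.0908 ≈ 9.1%, i.e. 9.1 cM.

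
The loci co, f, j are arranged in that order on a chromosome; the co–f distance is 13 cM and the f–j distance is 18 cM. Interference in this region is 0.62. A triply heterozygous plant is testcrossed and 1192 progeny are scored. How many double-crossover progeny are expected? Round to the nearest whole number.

Map distances give recombination frequencies of 0.130 and 0.180 for the two intervals.
With interference 0.62 (so coincidence = 0.38), expected double-crossover frequency = 0.130 × 0.180 × 0.38 = 0.00889.
Expected number = 0.00889 × 1192 = 10.60 ≈ 11.

11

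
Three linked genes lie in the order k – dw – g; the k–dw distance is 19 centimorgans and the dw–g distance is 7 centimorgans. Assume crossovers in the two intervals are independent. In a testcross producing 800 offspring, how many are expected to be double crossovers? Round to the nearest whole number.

11

Map distances give recombination frequencies of 0.190 and 0.070 for the two intervals.
With no interference, expected double-crossover frequency = 0.190 × 0.070 = 0.01330.
Expected number = 0.01330 × 800 = 10.64 ≈ 11.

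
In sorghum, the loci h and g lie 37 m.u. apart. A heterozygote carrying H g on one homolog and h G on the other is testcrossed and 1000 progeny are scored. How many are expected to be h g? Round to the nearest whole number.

A map distance of 37 m.u. corresponds to a recombination frequency of 0.370.
The F1 is H g / h G, so h g is a recombinant gamete class with expected frequency r/2 = 0.370/2 = 0.1850.
Expected number = 0.1850 × 1000 = 185.00 ≈ 185.

185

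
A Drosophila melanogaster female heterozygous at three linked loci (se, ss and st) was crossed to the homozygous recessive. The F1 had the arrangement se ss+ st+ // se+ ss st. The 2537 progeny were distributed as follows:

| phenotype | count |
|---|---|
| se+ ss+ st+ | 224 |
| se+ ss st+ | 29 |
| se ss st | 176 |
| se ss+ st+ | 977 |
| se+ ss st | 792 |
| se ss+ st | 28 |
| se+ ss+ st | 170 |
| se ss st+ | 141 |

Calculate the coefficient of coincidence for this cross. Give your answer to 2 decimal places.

The two rarest classes, se ss+ st and se+ ss st+, are the double crossovers. Comparing them with the parentals, only the st allele has switched, so st is the middle locus and the order is se – st – ss.
se–st: (400 + 57)/2537 = 0.1801; st–ss: (311 + 57)/2537 = 0.1451.
Expected DCO frequency = 0.1801 × 0.1451 ≈ 0.02613; observed = 57/2537 ≈ 0.02247.
Coefficient of coincidence = 0.02247/0.02613 ≈ 0.86.

0.86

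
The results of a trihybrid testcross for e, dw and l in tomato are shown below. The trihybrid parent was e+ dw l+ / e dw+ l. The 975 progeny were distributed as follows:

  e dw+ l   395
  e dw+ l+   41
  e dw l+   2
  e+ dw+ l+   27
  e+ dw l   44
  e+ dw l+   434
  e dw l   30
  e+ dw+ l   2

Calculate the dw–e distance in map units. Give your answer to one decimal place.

The two rarest classes, e dw l+ and e+ dw+ l, are the double crossovers. Comparing them with the parentals, only the e allele has switched, so e is the middle locus and the order is dw – e – l.
Crossovers in the dw–e interval produce the single-crossover classes e+ dw+ l+ and e dw l (27 + 30 = 57) plus the double crossovers (4).
RF(dw–e) = (57 + 4) / 975 = 61/975 = 0.0626 → 6.3 map units.

6.3 map units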